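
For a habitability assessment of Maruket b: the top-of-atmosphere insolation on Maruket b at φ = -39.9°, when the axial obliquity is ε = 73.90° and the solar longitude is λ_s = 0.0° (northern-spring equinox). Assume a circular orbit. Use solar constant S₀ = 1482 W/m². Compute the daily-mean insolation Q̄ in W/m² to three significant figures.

Q̄ ≈ 362 W/m²

Solar declination: sin δ = sin ε · sin λ_s = sin 73.90° × sin 0.0° = 0.00000, so δ = +0.000°.
cos H₀ = −tan(-39.9°) tan(+0.000°) = 0.0000, H₀ = 1.5708 rad.
Bracket: H₀ sin φ sin δ + cos φ cos δ sin H₀ = 1.5708×-0.64145×0.00000 + 0.76717×1.00000×1.00000 = -0.000000 + 0.767170 = 0.767170.
Q̄ = (S₀/π) × [bracket] = (1482/π) × 0.767170 = 361.9 W/m².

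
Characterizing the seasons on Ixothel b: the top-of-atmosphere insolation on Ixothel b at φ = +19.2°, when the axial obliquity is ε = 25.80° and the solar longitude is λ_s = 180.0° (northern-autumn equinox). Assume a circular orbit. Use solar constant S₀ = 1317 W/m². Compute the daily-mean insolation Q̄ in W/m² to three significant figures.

Solar declination: sin δ = sin ε · sin λ_s = sin 25.80° × sin 180.0° = 0.00000, so δ = +0.000°.
cos H₀ = −tan(+19.2°) tan(+0.000°) = -0.0000, H₀ = 1.5708 rad.
Bracket: H₀ sin φ sin δ + cos φ cos δ sin H₀ = 1.5708×0.32887×0.00000 + 0.94438×1.00000×1.00000 = 0.000000 + 0.944380 = 0.944380.
Q̄ = (S₀/π) × [bracket] = (1317/π) × 0.944380 = 395.9 W/m².

Q̄ ≈ 396 W/m²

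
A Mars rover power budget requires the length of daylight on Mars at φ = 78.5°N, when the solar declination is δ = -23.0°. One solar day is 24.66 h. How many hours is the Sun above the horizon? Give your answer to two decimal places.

cos H₀ = −tan φ · tan δ = 2.0864 ≥ 1, so the Sun never rises (polar night) and H₀ = 0.
Daylight = 2H₀/(2π) × 24.66 h = (0.0000/π) × 24.66 = 0.00 h.

0.00 h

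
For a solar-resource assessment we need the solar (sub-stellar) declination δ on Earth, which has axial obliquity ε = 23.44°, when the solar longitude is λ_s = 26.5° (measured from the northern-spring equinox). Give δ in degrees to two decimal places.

sin δ = sin ε · sin λ_s = sin 23.44° × sin 26.5° = 0.177492.
δ = arcsin(0.177492) = +10.22°.

δ = +10.22°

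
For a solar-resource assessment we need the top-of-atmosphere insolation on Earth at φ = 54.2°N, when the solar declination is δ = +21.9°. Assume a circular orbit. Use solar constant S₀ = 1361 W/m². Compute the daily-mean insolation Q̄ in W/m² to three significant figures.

Q̄ ≈ 479 W/m²

cos H₀ = −tan(+54.2°) tan(+21.900°) = -0.5574, H₀ = 2.1620 rad.
Bracket: H₀ sin φ sin δ + cos φ cos δ sin H₀ = 2.1620×0.81106×0.37299 + 0.58496×0.92784×0.83026 = 0.654042 + 0.450623 = 1.104665.
Q̄ = (S₀/π) × [bracket] = (1361/π) × 1.104665 = 478.6 W/m².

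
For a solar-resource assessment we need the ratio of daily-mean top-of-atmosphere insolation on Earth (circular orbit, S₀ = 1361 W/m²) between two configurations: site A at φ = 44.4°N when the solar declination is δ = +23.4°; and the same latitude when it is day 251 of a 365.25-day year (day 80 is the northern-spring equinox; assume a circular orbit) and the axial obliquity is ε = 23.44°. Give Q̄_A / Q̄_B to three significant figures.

Q̄_A / Q̄_B ≈ 1.44

— Configuration A (φ=+44.4°):
cos H₀ = −tan(+44.4°) tan(+23.400°) = -0.4238, H₀ = 2.0084 rad.
Bracket: H₀ sin φ sin δ + cos φ cos δ sin H₀ = 2.0084×0.69966×0.39715 + 0.71447×0.91775×0.90577 = 0.558074 + 0.593918 = 1.151992.
Q̄ = (S₀/π) × [bracket] = (1361/π) × 1.151992 = 499.07 W/m².
— Configuration B (φ=+44.4°):
Solar longitude: λ_s = 360° × (251 − 80)/365.25 = 168.542°.
sin δ = sin 23.44° × sin 168.542° = 0.07902, so δ = +4.532°.
cos H₀ = −tan(+44.4°) tan(+4.532°) = -0.0776, H₀ = 1.6485 rad.
Bracket: H₀ sin φ sin δ + cos φ cos δ sin H₀ = 1.6485×0.69966×0.07902 + 0.71447×0.99687×0.99698 = 0.091141 + 0.710083 = 0.801224.
Q̄ = (S₀/π) × [bracket] = (1361/π) × 0.801224 = 347.11 W/m².
Ratio Q̄_A / Q̄_B = 499.07 / 347.11 = 1.438.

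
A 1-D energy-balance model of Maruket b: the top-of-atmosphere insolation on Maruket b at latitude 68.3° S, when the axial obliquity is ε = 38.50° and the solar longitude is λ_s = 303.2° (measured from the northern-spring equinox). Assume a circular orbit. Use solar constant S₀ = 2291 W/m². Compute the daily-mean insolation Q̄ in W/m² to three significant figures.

Solar declination: sin δ = sin ε · sin λ_s = sin 38.50° × sin 303.2° = -0.52090, so δ = -31.393°.
cos H₀ = −tan(-68.3°) tan(-31.393°) = -1.5334 ≤ −1 ⇒ polar day, H₀ = π.
Bracket: H₀ sin φ sin δ + cos φ cos δ sin H₀ = 3.1416×-0.92913×-0.52090 + 0.36975×0.85362×0.00000 = 1.520484 + 0.000000 = 1.520484.
Q̄ = (S₀/π) × [bracket] = (2291/π) × 1.520484 = 1109 W/m².

Q̄ ≈ 1.11e+03 W/m²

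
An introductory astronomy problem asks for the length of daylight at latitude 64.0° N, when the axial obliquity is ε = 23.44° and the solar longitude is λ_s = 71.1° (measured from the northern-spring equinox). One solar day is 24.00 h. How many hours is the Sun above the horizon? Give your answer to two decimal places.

Solar declination: sin δ = sin ε · sin λ_s = sin 23.44° × sin 71.1° = 0.37634, so δ = +22.107°.
cos H₀ = −tan φ · tan δ = −tan(+64.0°) × tan(+22.107°) = -0.8328, so H₀ = 2.5550 rad = 146.39°.
Daylight = 2H₀/(2π) × 24.00 h = (2.5550/π) × 24.00 = 19.52 h.

19.52 h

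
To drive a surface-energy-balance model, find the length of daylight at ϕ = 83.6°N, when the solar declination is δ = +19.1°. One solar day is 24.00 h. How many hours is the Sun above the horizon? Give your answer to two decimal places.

24.00 h

Sunrise equation: cos h₀ = −tan ϕ · tan δ = -3.0872 ≤ −1, so the Sun never sets (polar day) and h₀ = π.
Daylight = 2h₀/(2π) × 24.00 h = (3.1416/π) × 24.00 = 24.00 h.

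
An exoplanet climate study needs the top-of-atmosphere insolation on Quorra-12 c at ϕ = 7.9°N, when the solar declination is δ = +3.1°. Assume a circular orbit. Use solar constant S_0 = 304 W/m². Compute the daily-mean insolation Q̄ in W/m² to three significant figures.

Q̄ ≈ 96.8 W/m²

cos h₀ = −tan(+7.9°) tan(+3.100°) = -0.0075, h₀ = 1.5783 rad.
Bracket: h₀ sin ϕ sin δ + cos ϕ cos δ sin h₀ = 1.5783×0.13744×0.05408 + 0.99051×0.99854×0.99997 = 0.011731 + 0.989034 = 1.000765.
Q̄ = (S_0/π) × [bracket] = (304/π) × 1.000765 = 96.84 W/m².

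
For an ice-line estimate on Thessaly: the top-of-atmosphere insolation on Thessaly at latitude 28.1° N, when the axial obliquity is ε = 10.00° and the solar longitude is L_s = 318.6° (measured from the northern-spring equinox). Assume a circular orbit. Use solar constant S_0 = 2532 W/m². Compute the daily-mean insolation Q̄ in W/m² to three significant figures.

Q̄ ≈ 639 W/m²

Solar declination: sin δ = sin ε · sin L_s = sin 10.00° × sin 318.6° = -0.11484, so δ = -6.594°.
cos h₀ = −tan(+28.1°) tan(-6.594°) = 0.0617, h₀ = 1.5090 rad.
Bracket: h₀ sin ϕ sin δ + cos ϕ cos δ sin h₀ = 1.5090×0.47101×-0.11484 + 0.88213×0.99338×0.99809 = -0.081623 + 0.874617 = 0.792994.
Q̄ = (S_0/π) × [bracket] = (2532/π) × 0.792994 = 639.1 W/m².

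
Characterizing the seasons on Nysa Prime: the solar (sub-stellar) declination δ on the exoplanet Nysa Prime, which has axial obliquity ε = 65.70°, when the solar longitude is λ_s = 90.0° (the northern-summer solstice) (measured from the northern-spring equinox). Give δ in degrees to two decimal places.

sin δ = sin ε · sin λ_s = sin 65.70° × sin 90.0° = 0.911403.
δ = arcsin(0.911403) = +65.70°.

δ = +65.70°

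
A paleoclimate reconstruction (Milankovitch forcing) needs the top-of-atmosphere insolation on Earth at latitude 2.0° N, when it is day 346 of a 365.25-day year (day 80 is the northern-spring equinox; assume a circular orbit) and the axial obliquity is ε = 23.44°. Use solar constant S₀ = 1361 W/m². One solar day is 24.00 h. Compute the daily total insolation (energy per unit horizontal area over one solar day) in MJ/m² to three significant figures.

33.6 MJ/m²

Solar longitude: λ_s = 360° × (346 − 80)/365.25 = 262.177°.
sin δ = sin 23.44° × sin 262.177° = -0.39409, so δ = -23.209°.
cos H₀ = −tan(+2.0°) tan(-23.209°) = 0.0150, H₀ = 1.5558 rad.
Bracket: H₀ sin φ sin δ + cos φ cos δ sin H₀ = 1.5558×0.03490×-0.39409 + 0.99939×0.91907×0.99989 = -0.021398 + 0.918408 = 0.897010.
Q̄ = (S₀/π) × [bracket] = (1361/π) × 0.897010 = 388.60 W/m².
Daily total = Q̄ × 24.00 h × 3600 s/h = 388.60 × 24.00 × 3600 / 10⁶ = 33.58 MJ/m².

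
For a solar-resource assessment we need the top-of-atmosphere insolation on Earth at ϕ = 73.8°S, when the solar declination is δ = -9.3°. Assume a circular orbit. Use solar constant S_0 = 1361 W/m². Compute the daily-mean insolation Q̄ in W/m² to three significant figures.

Q̄ ≈ 244 W/m²

cos h₀ = −tan(-73.8°) tan(-9.300°) = -0.5637, h₀ = 2.1696 rad.
Bracket: h₀ sin ϕ sin δ + cos ϕ cos δ sin h₀ = 2.1696×-0.96029×-0.16160 + 0.27899×0.98686×0.82601 = 0.336685 + 0.227420 = 0.564105.
Q̄ = (S_0/π) × [bracket] = (1361/π) × 0.564105 = 244.4 W/m².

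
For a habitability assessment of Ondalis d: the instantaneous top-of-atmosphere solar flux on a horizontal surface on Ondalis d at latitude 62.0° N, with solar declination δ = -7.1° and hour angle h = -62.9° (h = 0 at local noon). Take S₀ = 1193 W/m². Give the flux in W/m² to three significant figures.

123 W/m²

cos θ_z = sin φ sin δ + cos φ cos δ cos h = -0.109134 + 0.212225 = 0.103091.
Flux = S₀ · cos θ_z = 1193 × 0.103091 = 123.0 W/m².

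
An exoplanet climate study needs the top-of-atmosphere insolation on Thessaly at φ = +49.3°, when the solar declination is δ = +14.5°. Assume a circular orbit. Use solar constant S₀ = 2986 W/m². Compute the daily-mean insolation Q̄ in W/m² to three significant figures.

Q̄ ≈ 911 W/m²

cos H₀ = −tan(+49.3°) tan(+14.500°) = -0.3007, H₀ = 1.8762 rad.
Bracket: H₀ sin φ sin δ + cos φ cos δ sin H₀ = 1.8762×0.75813×0.25038 + 0.65210×0.96815×0.95373 = 0.356141 + 0.602119 = 0.958260.
Q̄ = (S₀/π) × [bracket] = (2986/π) × 0.958260 = 910.8 W/m².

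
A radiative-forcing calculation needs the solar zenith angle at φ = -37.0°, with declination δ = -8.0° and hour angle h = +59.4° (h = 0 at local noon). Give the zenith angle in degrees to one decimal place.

cos θ_z = sin φ sin δ + cos φ cos δ cos h = 0.083756 + 0.402582 = 0.486338.
θ_z = arccos(0.486338) = 60.9°.

θ_z = 60.9°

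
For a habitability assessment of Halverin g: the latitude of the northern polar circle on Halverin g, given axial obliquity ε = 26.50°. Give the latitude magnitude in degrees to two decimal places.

The polar circle is the lowest latitude that experiences at least one full rotation of continuous daylight at the northern-summer solstice; it lies at |ϕ| = 90° − ε = 90° − 26.50° = 63.50°.

63.50°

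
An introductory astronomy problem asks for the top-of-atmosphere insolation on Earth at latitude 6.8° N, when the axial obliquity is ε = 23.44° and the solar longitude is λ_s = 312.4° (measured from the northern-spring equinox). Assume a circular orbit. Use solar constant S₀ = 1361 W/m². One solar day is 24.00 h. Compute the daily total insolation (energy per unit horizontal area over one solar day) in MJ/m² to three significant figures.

33.5 MJ/m²

Solar declination: sin δ = sin ε · sin λ_s = sin 23.44° × sin 312.4° = -0.29375, so δ = -17.083°.
cos H₀ = −tan(+6.8°) tan(-17.083°) = 0.0366, H₀ = 1.5341 rad.
Bracket: H₀ sin φ sin δ + cos φ cos δ sin H₀ = 1.5341×0.11840×-0.29375 + 0.99297×0.95588×0.99933 = -0.053356 + 0.948524 = 0.895168.
Q̄ = (S₀/π) × [bracket] = (1361/π) × 0.895168 = 387.80 W/m².
Daily total = Q̄ × 24.00 h × 3600 s/h = 387.80 × 24.00 × 3600 / 10⁶ = 33.51 MJ/m².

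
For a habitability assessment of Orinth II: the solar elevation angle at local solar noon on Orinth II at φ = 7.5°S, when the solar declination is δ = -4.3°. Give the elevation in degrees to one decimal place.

At local noon the hour angle is zero, so the zenith angle equals |φ − δ| = |-7.5° − (-4.300°)| = 3.200°.
Elevation = 90° − 3.200° = 86.8°.

86.8°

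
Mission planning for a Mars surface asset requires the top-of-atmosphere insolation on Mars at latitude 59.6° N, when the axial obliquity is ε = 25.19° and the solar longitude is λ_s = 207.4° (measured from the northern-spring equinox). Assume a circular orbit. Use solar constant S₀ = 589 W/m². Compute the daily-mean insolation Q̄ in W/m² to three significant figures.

Q̄ ≈ 48.7 W/m²

Solar declination: sin δ = sin ε · sin λ_s = sin 25.19° × sin 207.4° = -0.19587, so δ = -11.296°.
cos H₀ = −tan(+59.6°) tan(-11.296°) = 0.3404, H₀ = 1.2234 rad.
Bracket: H₀ sin φ sin δ + cos φ cos δ sin H₀ = 1.2234×0.86251×-0.19587 + 0.50603×0.98063×0.94026 = -0.206681 + 0.466584 = 0.259903.
Q̄ = (S₀/π) × [bracket] = (589/π) × 0.259903 = 48.73 W/m².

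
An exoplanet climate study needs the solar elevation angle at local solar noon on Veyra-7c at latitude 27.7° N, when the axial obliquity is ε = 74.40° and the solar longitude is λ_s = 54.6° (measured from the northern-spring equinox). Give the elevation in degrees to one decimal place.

Solar declination: sin δ = sin ε · sin λ_s = sin 74.40° × sin 54.6° = 0.78510, so δ = +51.730°.
At local noon the hour angle is zero, so the zenith angle equals |φ − δ| = |+27.7° − (+51.730°)| = 24.030°.
Elevation = 90° − 24.030° = 66.0°.

66.0°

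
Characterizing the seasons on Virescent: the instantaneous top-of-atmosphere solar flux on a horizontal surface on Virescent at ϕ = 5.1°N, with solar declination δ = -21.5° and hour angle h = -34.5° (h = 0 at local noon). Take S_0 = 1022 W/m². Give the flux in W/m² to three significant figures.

cos θ_z = sin ϕ sin δ + cos ϕ cos δ cos h = -0.032580 + 0.763746 = 0.731166.
Flux = S_0 · cos θ_z = 1022 × 0.731166 = 747.3 W/m².

747 W/m²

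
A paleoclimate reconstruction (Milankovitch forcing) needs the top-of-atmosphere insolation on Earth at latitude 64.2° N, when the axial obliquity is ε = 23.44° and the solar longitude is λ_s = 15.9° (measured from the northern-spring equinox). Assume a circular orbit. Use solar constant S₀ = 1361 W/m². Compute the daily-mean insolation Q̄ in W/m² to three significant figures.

Q̄ ≈ 259 W/m²

Solar declination: sin δ = sin ε · sin λ_s = sin 23.44° × sin 15.9° = 0.10898, so δ = +6.256°.
cos H₀ = −tan(+64.2°) tan(+6.256°) = -0.2268, H₀ = 1.7996 rad.
Bracket: H₀ sin φ sin δ + cos φ cos δ sin H₀ = 1.7996×0.90032×0.10898 + 0.43523×0.99404×0.97395 = 0.176571 + 0.421366 = 0.597937.
Q̄ = (S₀/π) × [bracket] = (1361/π) × 0.597937 = 259.0 W/m².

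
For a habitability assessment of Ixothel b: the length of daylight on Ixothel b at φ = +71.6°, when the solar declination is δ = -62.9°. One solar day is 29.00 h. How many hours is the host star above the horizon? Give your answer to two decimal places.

cos H₀ = −tan φ · tan δ = 5.8745 ≥ 1, so the host star never rises (polar night) and H₀ = 0.
Daylight = 2H₀/(2π) × 29.00 h = (0.0000/π) × 29.00 = 0.00 h.

0.00 h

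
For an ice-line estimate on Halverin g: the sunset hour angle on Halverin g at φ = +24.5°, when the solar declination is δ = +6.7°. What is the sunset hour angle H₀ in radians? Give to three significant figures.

H₀ = 1.62 rad

cos H₀ = −tan φ · tan δ = −tan(+24.5°) × tan(+6.700°) = -0.0535, so H₀ = 1.6244 rad = 93.07°.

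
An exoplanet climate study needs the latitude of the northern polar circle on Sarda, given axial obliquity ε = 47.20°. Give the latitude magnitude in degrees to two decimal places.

The polar circle is the lowest latitude that experiences at least one full rotation of continuous daylight at the northern-summer solstice; it lies at |φ| = 90° − ε = 90° − 47.20° = 42.80°.

42.80°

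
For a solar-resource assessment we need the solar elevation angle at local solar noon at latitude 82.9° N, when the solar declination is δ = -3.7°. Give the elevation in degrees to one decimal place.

3.4°

At local noon the hour angle is zero, so the zenith angle equals |φ − δ| = |+82.9° − (-3.700°)| = 86.600°.
Elevation = 90° − 86.600° = 3.4°.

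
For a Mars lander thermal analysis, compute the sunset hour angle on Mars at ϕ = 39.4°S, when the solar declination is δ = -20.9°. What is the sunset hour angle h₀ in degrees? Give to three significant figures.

cos h₀ = −tan ϕ · tan δ = −tan(-39.4°) × tan(-20.900°) = -0.3137, so h₀ = 1.8898 rad = 108.28°.

h₀ = 108°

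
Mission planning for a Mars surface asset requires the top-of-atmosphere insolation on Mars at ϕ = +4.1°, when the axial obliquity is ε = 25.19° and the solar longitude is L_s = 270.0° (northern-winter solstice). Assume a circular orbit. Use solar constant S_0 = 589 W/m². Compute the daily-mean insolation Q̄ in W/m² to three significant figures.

Q̄ ≈ 160 W/m²

Solar declination: sin δ = sin ε · sin L_s = sin 25.19° × sin 270.0° = -0.42562, so δ = -25.190°.
cos h₀ = −tan(+4.1°) tan(-25.190°) = 0.0337, h₀ = 1.5371 rad.
Bracket: h₀ sin ϕ sin δ + cos ϕ cos δ sin h₀ = 1.5371×0.07150×-0.42562 + 0.99744×0.90490×0.99943 = -0.046777 + 0.902069 = 0.855292.
Q̄ = (S_0/π) × [bracket] = (589/π) × 0.855292 = 160.4 W/m².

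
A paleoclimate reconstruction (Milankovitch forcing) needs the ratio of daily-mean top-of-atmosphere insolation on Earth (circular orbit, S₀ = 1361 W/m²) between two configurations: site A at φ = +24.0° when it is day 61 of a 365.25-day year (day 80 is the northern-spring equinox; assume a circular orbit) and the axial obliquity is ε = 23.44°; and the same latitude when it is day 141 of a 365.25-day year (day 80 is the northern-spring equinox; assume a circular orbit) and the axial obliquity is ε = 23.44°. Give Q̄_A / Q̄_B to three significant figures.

Q̄_A / Q̄_B ≈ 0.758

— Configuration A (φ=+24.0°):
Solar longitude: λ_s = 360° × (61 − 80)/365.25 = -18.727°, i.e. -18.727° + 360° = 341.273°.
sin δ = sin 23.44° × sin 341.273° = -0.12771, so δ = -7.337°.
cos H₀ = −tan(+24.0°) tan(-7.337°) = 0.0573, H₀ = 1.5134 rad.
Bracket: H₀ sin φ sin δ + cos φ cos δ sin H₀ = 1.5134×0.40674×-0.12771 + 0.91355×0.99181×0.99836 = -0.078613 + 0.904582 = 0.825969.
Q̄ = (S₀/π) × [bracket] = (1361/π) × 0.825969 = 357.83 W/m².
— Configuration B (φ=+24.0°):
Solar longitude: λ_s = 360° × (141 − 80)/365.25 = 60.123°.
sin δ = sin 23.44° × sin 60.123° = 0.34492, so δ = +20.177°.
cos H₀ = −tan(+24.0°) tan(+20.177°) = -0.1636, H₀ = 1.7351 rad.
Bracket: H₀ sin φ sin δ + cos φ cos δ sin H₀ = 1.7351×0.40674×0.34492 + 0.91355×0.93863×0.98653 = 0.243422 + 0.845935 = 1.089357.
Q̄ = (S₀/π) × [bracket] = (1361/π) × 1.089357 = 471.93 W/m².
Ratio Q̄_A / Q̄_B = 357.83 / 471.93 = 0.7582.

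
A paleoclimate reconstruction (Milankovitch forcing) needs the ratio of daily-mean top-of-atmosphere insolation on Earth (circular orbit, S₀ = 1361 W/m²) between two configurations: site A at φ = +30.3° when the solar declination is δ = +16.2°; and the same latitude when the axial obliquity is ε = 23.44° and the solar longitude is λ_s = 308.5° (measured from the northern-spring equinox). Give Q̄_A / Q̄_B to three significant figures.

Q̄_A / Q̄_B ≈ 1.80

— Configuration A (φ=+30.3°):
cos H₀ = −tan(+30.3°) tan(+16.200°) = -0.1698, H₀ = 1.7414 rad.
Bracket: H₀ sin φ sin δ + cos φ cos δ sin H₀ = 1.7414×0.50453×0.27899 + 0.86340×0.96029×0.98548 = 0.245117 + 0.817076 = 1.062193.
Q̄ = (S₀/π) × [bracket] = (1361/π) × 1.062193 = 460.16 W/m².
— Configuration B (φ=+30.3°):
Solar declination: sin δ = sin ε · sin λ_s = sin 23.44° × sin 308.5° = -0.31131, so δ = -18.138°.
cos H₀ = −tan(+30.3°) tan(-18.138°) = 0.1914, H₀ = 1.3782 rad.
Bracket: H₀ sin φ sin δ + cos φ cos δ sin H₀ = 1.3782×0.50453×-0.31131 + 0.86340×0.95031×0.98151 = -0.216467 + 0.805327 = 0.588860.
Q̄ = (S₀/π) × [bracket] = (1361/π) × 0.588860 = 255.11 W/m².
Ratio Q̄_A / Q̄_B = 460.16 / 255.11 = 1.804.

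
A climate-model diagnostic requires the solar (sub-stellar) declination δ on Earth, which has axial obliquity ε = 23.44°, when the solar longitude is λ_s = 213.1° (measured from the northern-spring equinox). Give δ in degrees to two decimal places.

sin δ = sin ε · sin λ_s = sin 23.44° × sin 213.1° = -0.217233.
δ = arcsin(-0.217233) = -12.55°.

δ = -12.55°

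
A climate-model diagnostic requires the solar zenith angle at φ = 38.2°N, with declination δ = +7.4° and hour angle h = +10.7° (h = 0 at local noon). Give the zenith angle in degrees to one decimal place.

cos θ_z = sin φ sin δ + cos φ cos δ cos h = 0.079648 + 0.765762 = 0.845410.
θ_z = arccos(0.845410) = 32.3°.

θ_z = 32.3°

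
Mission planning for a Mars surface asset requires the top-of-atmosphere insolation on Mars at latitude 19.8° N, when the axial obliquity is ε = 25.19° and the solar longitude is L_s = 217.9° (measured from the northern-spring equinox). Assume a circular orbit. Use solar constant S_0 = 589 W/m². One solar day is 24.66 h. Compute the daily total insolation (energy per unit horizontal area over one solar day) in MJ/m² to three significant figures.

Solar declination: sin δ = sin ε · sin L_s = sin 25.19° × sin 217.9° = -0.26145, so δ = -15.156°.
cos h₀ = −tan(+19.8°) tan(-15.156°) = 0.0975, h₀ = 1.4731 rad.
Bracket: h₀ sin ϕ sin δ + cos ϕ cos δ sin h₀ = 1.4731×0.33874×-0.26145 + 0.94088×0.96522×0.99523 = -0.130463 + 0.903824 = 0.773361.
Q̄ = (S_0/π) × [bracket] = (589/π) × 0.773361 = 144.99 W/m².
Daily total = Q̄ × 24.66 h × 3600 s/h = 144.99 × 24.66 × 3600 / 10⁶ = 12.87 MJ/m².

12.9 MJ/m²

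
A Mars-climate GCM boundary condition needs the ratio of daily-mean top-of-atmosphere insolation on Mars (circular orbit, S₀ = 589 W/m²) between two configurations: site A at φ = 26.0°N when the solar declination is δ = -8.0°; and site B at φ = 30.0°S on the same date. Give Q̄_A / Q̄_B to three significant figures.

— Configuration A (φ=+26.0°):
cos H₀ = −tan(+26.0°) tan(-8.000°) = 0.0685, H₀ = 1.5022 rad.
Bracket: H₀ sin φ sin δ + cos φ cos δ sin H₀ = 1.5022×0.43837×-0.13917 + 0.89879×0.99027×0.99765 = -0.091646 + 0.887953 = 0.796307.
Q̄ = (S₀/π) × [bracket] = (589/π) × 0.796307 = 149.30 W/m².
— Configuration B (φ=-30.0°):
cos H₀ = −tan(-30.0°) tan(-8.000°) = -0.0811, H₀ = 1.6520 rad.
Bracket: H₀ sin φ sin δ + cos φ cos δ sin H₀ = 1.6520×-0.50000×-0.13917 + 0.86603×0.99027×0.99670 = 0.114954 + 0.854773 = 0.969727.
Q̄ = (S₀/π) × [bracket] = (589/π) × 0.969727 = 181.81 W/m².
Ratio Q̄_A / Q̄_B = 149.30 / 181.81 = 0.8212.

Q̄_A / Q̄_B ≈ 0.821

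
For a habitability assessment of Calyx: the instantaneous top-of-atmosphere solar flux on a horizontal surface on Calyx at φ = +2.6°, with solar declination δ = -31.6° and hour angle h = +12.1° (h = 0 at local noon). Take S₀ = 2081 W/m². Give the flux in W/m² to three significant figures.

1.68e+03 W/m²

cos θ_z = sin φ sin δ + cos φ cos δ cos h = -0.023770 + 0.831947 = 0.808177.
Flux = S₀ · cos θ_z = 2081 × 0.808177 = 1682 W/m².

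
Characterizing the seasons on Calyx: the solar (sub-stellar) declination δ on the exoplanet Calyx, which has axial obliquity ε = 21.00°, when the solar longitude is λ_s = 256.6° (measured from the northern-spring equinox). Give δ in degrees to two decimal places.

sin δ = sin ε · sin λ_s = sin 21.00° × sin 256.6° = -0.348612.
δ = arcsin(-0.348612) = -20.40°.

δ = -20.40°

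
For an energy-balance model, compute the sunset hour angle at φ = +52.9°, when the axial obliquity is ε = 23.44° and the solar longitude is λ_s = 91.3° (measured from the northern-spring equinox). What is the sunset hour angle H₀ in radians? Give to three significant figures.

H₀ = 2.18 rad

Solar declination: sin δ = sin ε · sin λ_s = sin 23.44° × sin 91.3° = 0.39769, so δ = +23.434°.
cos H₀ = −tan φ · tan δ = −tan(+52.9°) × tan(+23.434°) = -0.5731, so H₀ = 2.1811 rad = 124.97°.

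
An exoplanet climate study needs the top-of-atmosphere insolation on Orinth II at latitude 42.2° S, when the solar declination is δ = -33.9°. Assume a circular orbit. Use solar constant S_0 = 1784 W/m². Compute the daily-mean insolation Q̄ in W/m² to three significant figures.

Q̄ ≈ 750 W/m²

cos h₀ = −tan(-42.2°) tan(-33.900°) = -0.6093, h₀ = 2.2260 rad.
Bracket: h₀ sin ϕ sin δ + cos ϕ cos δ sin h₀ = 2.2260×-0.67172×-0.55775 + 0.74080×0.83001×0.79293 = 0.833975 + 0.487550 = 1.321525.
Q̄ = (S_0/π) × [bracket] = (1784/π) × 1.321525 = 750.4 W/m².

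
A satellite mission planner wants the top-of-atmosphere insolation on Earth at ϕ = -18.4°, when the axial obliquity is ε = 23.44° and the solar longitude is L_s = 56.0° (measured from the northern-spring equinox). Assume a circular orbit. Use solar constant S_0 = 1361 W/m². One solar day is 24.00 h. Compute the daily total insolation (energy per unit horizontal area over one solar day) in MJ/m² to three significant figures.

27.6 MJ/m²

Solar declination: sin δ = sin ε · sin L_s = sin 23.44° × sin 56.0° = 0.32978, so δ = +19.256°.
cos h₀ = −tan(-18.4°) tan(+19.256°) = 0.1162, h₀ = 1.4543 rad.
Bracket: h₀ sin ϕ sin δ + cos ϕ cos δ sin h₀ = 1.4543×-0.31565×0.32978 + 0.94888×0.94406×0.99323 = -0.151385 + 0.889735 = 0.738350.
Q̄ = (S_0/π) × [bracket] = (1361/π) × 0.738350 = 319.87 W/m².
Daily total = Q̄ × 24.00 h × 3600 s/h = 319.87 × 24.00 × 3600 / 10⁶ = 27.64 MJ/m².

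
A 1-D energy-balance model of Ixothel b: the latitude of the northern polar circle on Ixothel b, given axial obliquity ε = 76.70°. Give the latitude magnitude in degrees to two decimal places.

13.30°

The polar circle is the lowest latitude that experiences at least one full rotation of continuous daylight at the northern-summer solstice; it lies at |φ| = 90° − ε = 90° − 76.70° = 13.30°.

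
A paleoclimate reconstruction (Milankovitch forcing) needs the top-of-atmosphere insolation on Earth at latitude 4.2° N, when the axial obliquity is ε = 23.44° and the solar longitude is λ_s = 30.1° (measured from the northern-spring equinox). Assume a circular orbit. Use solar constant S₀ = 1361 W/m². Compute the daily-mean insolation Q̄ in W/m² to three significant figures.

Q̄ ≈ 433 W/m²

Solar declination: sin δ = sin ε · sin λ_s = sin 23.44° × sin 30.1° = 0.19950, so δ = +11.507°.
cos H₀ = −tan(+4.2°) tan(+11.507°) = -0.0150, H₀ = 1.5857 rad.
Bracket: H₀ sin φ sin δ + cos φ cos δ sin H₀ = 1.5857×0.07324×0.19950 + 0.99731×0.97990×0.99989 = 0.023169 + 0.977157 = 1.000326.
Q̄ = (S₀/π) × [bracket] = (1361/π) × 1.000326 = 433.4 W/m².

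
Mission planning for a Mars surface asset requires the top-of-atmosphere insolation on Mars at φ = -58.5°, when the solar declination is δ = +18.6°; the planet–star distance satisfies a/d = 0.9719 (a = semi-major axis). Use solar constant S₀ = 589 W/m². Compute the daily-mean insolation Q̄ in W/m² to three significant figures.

Q̄ ≈ 25.6 W/m²

cos H₀ = −tan(-58.5°) tan(+18.600°) = 0.5492, H₀ = 0.9894 rad.
Bracket: H₀ sin φ sin δ + cos φ cos δ sin H₀ = 0.9894×-0.85264×0.31896 + 0.52250×0.94777×0.83570 = -0.269075 + 0.413847 = 0.144772.
Inverse-square distance factor (a/d)² = 0.9719² = 0.944590.
Q̄ = (S₀/π) × 0.944590 × [bracket] = (589/π) × 0.944590 × 0.144772 = 25.64 W/m².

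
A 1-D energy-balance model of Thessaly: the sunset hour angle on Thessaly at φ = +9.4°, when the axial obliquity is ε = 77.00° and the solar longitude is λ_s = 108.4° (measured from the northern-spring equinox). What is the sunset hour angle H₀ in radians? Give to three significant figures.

Solar declination: sin δ = sin ε · sin λ_s = sin 77.00° × sin 108.4° = 0.92456, so δ = +67.602°.
cos H₀ = −tan φ · tan δ = −tan(+9.4°) × tan(+67.602°) = -0.4017, so H₀ = 1.9841 rad = 113.68°.

H₀ = 1.98 rad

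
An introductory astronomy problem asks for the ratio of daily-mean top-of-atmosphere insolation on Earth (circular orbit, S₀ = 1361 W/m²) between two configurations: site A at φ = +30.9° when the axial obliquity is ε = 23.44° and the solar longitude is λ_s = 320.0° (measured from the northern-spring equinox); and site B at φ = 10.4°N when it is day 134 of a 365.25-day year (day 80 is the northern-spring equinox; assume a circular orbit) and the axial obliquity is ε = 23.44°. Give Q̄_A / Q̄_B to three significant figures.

Q̄_A / Q̄_B ≈ 0.619

— Configuration A (φ=+30.9°):
Solar declination: sin δ = sin ε · sin λ_s = sin 23.44° × sin 320.0° = -0.25569, so δ = -14.815°.
cos H₀ = −tan(+30.9°) tan(-14.815°) = 0.1583, H₀ = 1.4118 rad.
Bracket: H₀ sin φ sin δ + cos φ cos δ sin H₀ = 1.4118×0.51354×-0.25569 + 0.85806×0.96676×0.98739 = -0.185379 + 0.819078 = 0.633699.
Q̄ = (S₀/π) × [bracket] = (1361/π) × 0.633699 = 274.53 W/m².
— Configuration B (φ=+10.4°):
Solar longitude: λ_s = 360° × (134 − 80)/365.25 = 53.224°.
sin δ = sin 23.44° × sin 53.224° = 0.31862, so δ = +18.580°.
cos H₀ = −tan(+10.4°) tan(+18.580°) = -0.0617, H₀ = 1.6325 rad.
Bracket: H₀ sin φ sin δ + cos φ cos δ sin H₀ = 1.6325×0.18052×0.31862 + 0.98357×0.94788×0.99810 = 0.093897 + 0.930535 = 1.024432.
Q̄ = (S₀/π) × [bracket] = (1361/π) × 1.024432 = 443.80 W/m².
Ratio Q̄_A / Q̄_B = 274.53 / 443.80 = 0.6186.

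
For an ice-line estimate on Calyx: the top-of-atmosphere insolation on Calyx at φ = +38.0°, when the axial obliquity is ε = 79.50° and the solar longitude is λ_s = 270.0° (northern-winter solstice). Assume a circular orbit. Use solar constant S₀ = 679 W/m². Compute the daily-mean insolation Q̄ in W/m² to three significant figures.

Q̄ ≈ 0.00 W/m²

Solar declination: sin δ = sin ε · sin λ_s = sin 79.50° × sin 270.0° = -0.98325, so δ = -79.500°.
cos H₀ = −tan(+38.0°) tan(-79.500°) = 4.2154 ≥ 1 ⇒ polar night, H₀ = 0 and Q̄ = 0.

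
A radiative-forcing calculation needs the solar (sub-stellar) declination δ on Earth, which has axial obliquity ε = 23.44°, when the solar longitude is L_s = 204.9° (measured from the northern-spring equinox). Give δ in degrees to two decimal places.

δ = -9.64°

sin δ = sin ε · sin L_s = sin 23.44° × sin 204.9° = -0.167483.
δ = arcsin(-0.167483) = -9.64°.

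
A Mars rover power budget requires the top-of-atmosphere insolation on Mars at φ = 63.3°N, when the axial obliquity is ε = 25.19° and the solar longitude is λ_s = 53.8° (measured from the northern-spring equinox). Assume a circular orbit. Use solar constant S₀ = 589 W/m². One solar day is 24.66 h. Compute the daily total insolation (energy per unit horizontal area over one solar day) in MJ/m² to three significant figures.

Solar declination: sin δ = sin ε · sin λ_s = sin 25.19° × sin 53.8° = 0.34346, so δ = +20.088°.
cos H₀ = −tan(+63.3°) tan(+20.088°) = -0.7271, H₀ = 2.3849 rad.
Bracket: H₀ sin φ sin δ + cos φ cos δ sin H₀ = 2.3849×0.89337×0.34346 + 0.44932×0.93917×0.68650 = 0.731775 + 0.289695 = 1.021470.
Q̄ = (S₀/π) × [bracket] = (589/π) × 1.021470 = 191.51 W/m².
Daily total = Q̄ × 24.66 h × 3600 s/h = 191.51 × 24.66 × 3600 / 10⁶ = 17.00 MJ/m².

17.0 MJ/m²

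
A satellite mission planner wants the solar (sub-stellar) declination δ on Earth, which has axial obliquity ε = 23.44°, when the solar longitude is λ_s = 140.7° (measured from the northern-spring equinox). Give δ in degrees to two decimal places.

sin δ = sin ε · sin λ_s = sin 23.44° × sin 140.7° = 0.251952.
δ = arcsin(0.251952) = +14.59°.

δ = +14.59°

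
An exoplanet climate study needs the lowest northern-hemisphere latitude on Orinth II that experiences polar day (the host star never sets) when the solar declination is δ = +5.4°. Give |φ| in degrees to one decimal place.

|φ| = 84.6°

Polar day requires cos H₀ = −tan φ tan δ ≤ −1, i.e. tan φ tan δ ≥ 1.
The boundary is |tan φ| · |tan δ| = 1, so |φ| = 90° − |δ| = 90° − 5.4° = 84.6° in the northern hemisphere.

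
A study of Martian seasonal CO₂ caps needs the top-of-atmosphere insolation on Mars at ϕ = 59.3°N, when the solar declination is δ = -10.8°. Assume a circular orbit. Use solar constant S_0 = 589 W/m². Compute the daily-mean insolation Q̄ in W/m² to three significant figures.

cos h₀ = −tan(+59.3°) tan(-10.800°) = 0.3213, h₀ = 1.2437 rad.
Bracket: h₀ sin ϕ sin δ + cos ϕ cos δ sin h₀ = 1.2437×0.85985×-0.18738 + 0.51054×0.98229×0.94699 = -0.200383 + 0.474914 = 0.274531.
Q̄ = (S_0/π) × [bracket] = (589/π) × 0.274531 = 51.47 W/m².

Q̄ ≈ 51.5 W/m²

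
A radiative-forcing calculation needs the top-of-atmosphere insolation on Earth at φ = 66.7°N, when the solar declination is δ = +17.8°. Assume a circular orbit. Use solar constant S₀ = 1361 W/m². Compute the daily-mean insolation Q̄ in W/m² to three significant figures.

cos H₀ = −tan(+66.7°) tan(+17.800°) = -0.7455, H₀ = 2.4121 rad.
Bracket: H₀ sin φ sin δ + cos φ cos δ sin H₀ = 2.4121×0.91845×0.30570 + 0.39555×0.95213×0.66650 = 0.677246 + 0.251014 = 0.928260.
Q̄ = (S₀/π) × [bracket] = (1361/π) × 0.928260 = 402.1 W/m².

Q̄ ≈ 402 W/m²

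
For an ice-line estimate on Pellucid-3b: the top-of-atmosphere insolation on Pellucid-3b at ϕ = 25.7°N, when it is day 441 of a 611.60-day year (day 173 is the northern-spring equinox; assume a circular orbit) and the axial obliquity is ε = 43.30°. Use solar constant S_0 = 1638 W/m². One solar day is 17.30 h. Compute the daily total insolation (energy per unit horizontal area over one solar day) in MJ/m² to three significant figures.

34.2 MJ/m²

Solar longitude: L_s = 360° × (441 − 173)/611.60 = 157.750°.
sin δ = sin 43.30° × sin 157.750° = 0.25968, so δ = +15.051°.
cos h₀ = −tan(+25.7°) tan(+15.051°) = -0.1294, h₀ = 1.7006 rad.
Bracket: h₀ sin ϕ sin δ + cos ϕ cos δ sin h₀ = 1.7006×0.43366×0.25968 + 0.90108×0.96569×0.99159 = 0.191509 + 0.862846 = 1.054355.
Q̄ = (S_0/π) × [bracket] = (1638/π) × 1.054355 = 549.73 W/m².
Daily total = Q̄ × 17.30 h × 3600 s/h = 549.73 × 17.30 × 3600 / 10⁶ = 34.24 MJ/m².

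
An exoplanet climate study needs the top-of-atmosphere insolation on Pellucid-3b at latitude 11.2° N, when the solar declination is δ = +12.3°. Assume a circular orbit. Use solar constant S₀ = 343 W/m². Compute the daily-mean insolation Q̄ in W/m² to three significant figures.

cos H₀ = −tan(+11.2°) tan(+12.300°) = -0.0432, H₀ = 1.6140 rad.
Bracket: H₀ sin φ sin δ + cos φ cos δ sin H₀ = 1.6140×0.19423×0.21303 + 0.98096×0.97705×0.99907 = 0.066782 + 0.957556 = 1.024338.
Q̄ = (S₀/π) × [bracket] = (343/π) × 1.024338 = 111.8 W/m².

Q̄ ≈ 112 W/m²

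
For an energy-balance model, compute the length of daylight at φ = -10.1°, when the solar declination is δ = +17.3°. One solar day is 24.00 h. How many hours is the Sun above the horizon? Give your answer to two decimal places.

11.58 h

cos H₀ = −tan φ · tan δ = −tan(-10.1°) × tan(+17.300°) = 0.0555, so H₀ = 1.5153 rad = 86.82°.
Daylight = 2H₀/(2π) × 24.00 h = (1.5153/π) × 24.00 = 11.58 h.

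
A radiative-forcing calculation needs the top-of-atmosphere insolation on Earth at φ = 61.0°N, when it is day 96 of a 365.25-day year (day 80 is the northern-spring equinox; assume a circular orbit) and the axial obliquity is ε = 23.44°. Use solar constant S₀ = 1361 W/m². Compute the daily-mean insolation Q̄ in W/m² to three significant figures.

Q̄ ≈ 277 W/m²

Solar longitude: λ_s = 360° × (96 − 80)/365.25 = 15.770°.
sin δ = sin 23.44° × sin 15.770° = 0.10811, so δ = +6.206°.
cos H₀ = −tan(+61.0°) tan(+6.206°) = -0.1962, H₀ = 1.7683 rad.
Bracket: H₀ sin φ sin δ + cos φ cos δ sin H₀ = 1.7683×0.87462×0.10811 + 0.48481×0.99414×0.98057 = 0.167202 + 0.472604 = 0.639806.
Q̄ = (S₀/π) × [bracket] = (1361/π) × 0.639806 = 277.2 W/m².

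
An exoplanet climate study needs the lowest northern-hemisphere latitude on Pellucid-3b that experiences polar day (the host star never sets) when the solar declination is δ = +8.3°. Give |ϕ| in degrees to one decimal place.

|ϕ| = 81.7°

Polar day requires cos h₀ = −tan ϕ tan δ ≤ −1, i.e. tan ϕ tan δ ≥ 1.
The boundary is |tan ϕ| · |tan δ| = 1, so |ϕ| = 90° − |δ| = 90° − 8.3° = 81.7° in the northern hemisphere.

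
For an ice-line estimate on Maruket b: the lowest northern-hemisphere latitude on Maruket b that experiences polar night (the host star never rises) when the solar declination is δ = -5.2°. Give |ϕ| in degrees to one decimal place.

|ϕ| = 84.8°

Polar night requires cos h₀ = −tan ϕ tan δ ≥ 1, i.e. tan ϕ tan δ ≤ −1.
The boundary is |tan ϕ| · |tan δ| = 1, so |ϕ| = 90° − |δ| = 90° − 5.2° = 84.8° in the northern hemisphere.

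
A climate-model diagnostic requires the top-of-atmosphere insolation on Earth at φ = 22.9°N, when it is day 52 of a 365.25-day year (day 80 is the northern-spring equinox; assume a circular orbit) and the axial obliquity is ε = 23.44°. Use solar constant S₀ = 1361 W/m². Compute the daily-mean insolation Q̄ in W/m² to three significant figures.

Solar longitude: λ_s = 360° × (52 − 80)/365.25 = -27.598°, i.e. -27.598° + 360° = 332.402°.
sin δ = sin 23.44° × sin 332.402° = -0.18428, so δ = -10.619°.
cos H₀ = −tan(+22.9°) tan(-10.619°) = 0.0792, H₀ = 1.4915 rad.
Bracket: H₀ sin φ sin δ + cos φ cos δ sin H₀ = 1.4915×0.38912×-0.18428 + 0.92119×0.98287×0.99686 = -0.106951 + 0.902567 = 0.795616.
Q̄ = (S₀/π) × [bracket] = (1361/π) × 0.795616 = 344.7 W/m².

Q̄ ≈ 345 W/m²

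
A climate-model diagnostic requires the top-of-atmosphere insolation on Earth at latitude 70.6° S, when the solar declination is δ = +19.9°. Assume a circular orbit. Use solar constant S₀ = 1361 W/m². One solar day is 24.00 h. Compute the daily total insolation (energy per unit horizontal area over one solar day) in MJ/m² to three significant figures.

cos H₀ = −tan(-70.6°) tan(+19.900°) = 1.0279 ≥ 1 ⇒ polar night, H₀ = 0 and Q̄ = 0.
Daily total = Q̄ × 24.00 h × 3600 s/h = 0.00 MJ/m².

0.00 MJ/m²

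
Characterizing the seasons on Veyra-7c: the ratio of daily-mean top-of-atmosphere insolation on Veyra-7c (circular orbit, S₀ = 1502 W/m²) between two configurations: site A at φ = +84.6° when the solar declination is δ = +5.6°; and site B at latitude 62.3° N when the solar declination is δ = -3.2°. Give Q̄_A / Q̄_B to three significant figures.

— Configuration A (φ=+84.6°):
cos H₀ = −tan(+84.6°) tan(+5.600°) = -1.0373 ≤ −1 ⇒ polar day, H₀ = π.
Bracket: H₀ sin φ sin δ + cos φ cos δ sin H₀ = 3.1416×0.99556×0.09758 + 0.09411×0.99523×0.00000 = 0.305196 + 0.000000 = 0.305196.
Q̄ = (S₀/π) × [bracket] = (1502/π) × 0.305196 = 145.91 W/m².
— Configuration B (φ=+62.3°):
cos H₀ = −tan(+62.3°) tan(-3.200°) = 0.1065, H₀ = 1.4641 rad.
Bracket: H₀ sin φ sin δ + cos φ cos δ sin H₀ = 1.4641×0.88539×-0.05582 + 0.46484×0.99844×0.99431 = -0.072359 + 0.461474 = 0.389115.
Q̄ = (S₀/π) × [bracket] = (1502/π) × 0.389115 = 186.04 W/m².
Ratio Q̄_A / Q̄_B = 145.91 / 186.04 = 0.7843.

Q̄_A / Q̄_B ≈ 0.784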